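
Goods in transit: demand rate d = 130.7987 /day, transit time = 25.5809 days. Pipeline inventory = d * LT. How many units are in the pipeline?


Pipeline = 130.7987 * 25.5809 = 3345.9485

3345.9485 units


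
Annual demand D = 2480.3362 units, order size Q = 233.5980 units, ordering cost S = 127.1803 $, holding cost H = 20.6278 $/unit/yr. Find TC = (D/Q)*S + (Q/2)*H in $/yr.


Ordering cost = D*S/Q = 1350.3964
Holding cost = Q*H/2 = 2409.3064
TC = 1350.3964 + 2409.3064 = 3759.7028

3759.7028 $/yr


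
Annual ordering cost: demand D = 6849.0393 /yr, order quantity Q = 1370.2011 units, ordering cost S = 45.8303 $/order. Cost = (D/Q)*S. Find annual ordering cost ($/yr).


Number of orders = D/Q = 4.9986
Cost = 4.9986 * 45.8303 = 229.0857

229.0857 $/yr


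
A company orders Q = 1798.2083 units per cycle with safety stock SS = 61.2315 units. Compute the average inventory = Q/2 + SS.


Q/2 = 899.1042
Avg = 899.1042 + 61.2315 = 960.3356

960.3356 units


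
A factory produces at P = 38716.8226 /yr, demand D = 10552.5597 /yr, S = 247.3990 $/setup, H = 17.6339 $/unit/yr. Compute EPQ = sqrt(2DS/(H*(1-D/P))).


1 - D/P = 1 - 0.2726 = 0.7274
H*(1-D/P) = 12.8276
2DS = 5221385.4344
EPQ = sqrt(407041.5081) = 637.9980

637.9980 units


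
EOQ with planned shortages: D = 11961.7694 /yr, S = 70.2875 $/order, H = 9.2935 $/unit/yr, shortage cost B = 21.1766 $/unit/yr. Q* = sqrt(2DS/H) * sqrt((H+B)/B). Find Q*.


sqrt(2DS/H) = 425.3653
sqrt((H+B)/B) = 1.1995
Q* = 425.3653 * 1.1995 = 510.2358

510.2358 units


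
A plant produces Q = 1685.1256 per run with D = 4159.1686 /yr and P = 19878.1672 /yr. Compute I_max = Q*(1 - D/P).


D/P = 0.2092
1 - D/P = 0.7908
I_max = 1685.1256 * 0.7908 = 1332.5417

1332.5417 units


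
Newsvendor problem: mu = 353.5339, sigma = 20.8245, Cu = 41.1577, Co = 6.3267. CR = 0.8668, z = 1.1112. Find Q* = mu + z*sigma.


CR = Cu/(Cu+Co) = 41.1577/(41.1577+6.3267) = 0.8668
z = 1.1112
Q* = 353.5339 + 1.1112 * 20.8245 = 376.6741

376.6741 units


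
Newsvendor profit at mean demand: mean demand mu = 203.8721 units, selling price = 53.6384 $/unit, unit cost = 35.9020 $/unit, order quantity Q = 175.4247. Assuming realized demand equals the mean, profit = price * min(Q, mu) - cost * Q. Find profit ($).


Sales at mu = min(175.4247, 203.8721) = 175.4247
Revenue = 53.6384 * 175.4247 = 9409.5002
Total cost = 35.9020 * 175.4247 = 6298.0976
Profit = 9409.5002 - 6298.0976 = 3111.4026

3111.4026 $


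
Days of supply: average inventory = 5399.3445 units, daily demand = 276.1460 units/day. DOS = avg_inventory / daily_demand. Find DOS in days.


DOS = 5399.3445 / 276.1460 = 19.5525

19.5525 days


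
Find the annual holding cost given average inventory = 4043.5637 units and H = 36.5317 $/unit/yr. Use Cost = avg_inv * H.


Cost = 4043.5637 * 36.5317 = 147718.2560

147718.2560 $/yr


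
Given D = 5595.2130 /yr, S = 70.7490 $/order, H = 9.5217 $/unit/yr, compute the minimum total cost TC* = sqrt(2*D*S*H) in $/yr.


2*D*S*H = 7538438.9046
TC* = sqrt(7538438.9046) = 2745.6218

2745.6218 $/yr


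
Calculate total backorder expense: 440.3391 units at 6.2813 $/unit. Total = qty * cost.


Total = 440.3391 * 6.2813 = 2765.9020

2765.9020 $


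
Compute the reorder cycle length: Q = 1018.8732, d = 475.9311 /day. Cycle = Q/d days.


Cycle = 1018.8732 / 475.9311 = 2.1408

2.1408 days


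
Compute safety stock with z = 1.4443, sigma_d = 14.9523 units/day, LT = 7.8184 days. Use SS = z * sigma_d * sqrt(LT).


sqrt(LT) = sqrt(7.8184) = 2.7961
SS = 1.4443 * 14.9523 * 2.7961 = 60.3843

60.3843 units


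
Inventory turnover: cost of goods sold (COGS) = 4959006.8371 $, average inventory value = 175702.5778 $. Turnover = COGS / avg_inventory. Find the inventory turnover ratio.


Turnover = 4959006.8371 / 175702.5778 = 28.2239

28.2239


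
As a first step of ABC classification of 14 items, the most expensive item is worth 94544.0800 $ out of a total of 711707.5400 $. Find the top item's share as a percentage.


Top item = 94544.0800
Total = 711707.5400
Percentage = 94544.0800 / 711707.5400 * 100 = 13.2841

13.2841%


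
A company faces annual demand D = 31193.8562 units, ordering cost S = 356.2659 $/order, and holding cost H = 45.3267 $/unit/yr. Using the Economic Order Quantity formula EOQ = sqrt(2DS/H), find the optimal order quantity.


2*D*S = 2 * 31193.8562 * 356.2659 = 22226614.5071
2*D*S/H = 490364.7190
EOQ = sqrt(490364.7190) = 700.2605

700.2605 units


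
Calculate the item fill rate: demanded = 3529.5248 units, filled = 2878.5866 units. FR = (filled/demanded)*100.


FR = 2878.5866 / 3529.5248 * 100 = 81.5573

81.5573%


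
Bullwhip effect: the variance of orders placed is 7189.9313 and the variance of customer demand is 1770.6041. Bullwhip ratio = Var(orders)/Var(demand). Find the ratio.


BW = 7189.9313 / 1770.6041 = 4.0607

4.0607


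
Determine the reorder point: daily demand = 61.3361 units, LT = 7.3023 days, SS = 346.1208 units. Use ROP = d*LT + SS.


d*LT = 61.3361 * 7.3023 = 447.8946
ROP = 447.8946 + 346.1208 = 794.0154

794.0154 units


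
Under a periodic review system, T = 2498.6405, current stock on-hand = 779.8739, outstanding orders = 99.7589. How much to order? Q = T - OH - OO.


Inventory position = OH + OO = 779.8739 + 99.7589 = 879.6328
Q = 2498.6405 - 879.6328 = 1619.0077

1619.0077 units


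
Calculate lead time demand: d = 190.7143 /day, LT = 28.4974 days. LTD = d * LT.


LTD = 190.7143 * 28.4974 = 5434.8617

5434.8617 units


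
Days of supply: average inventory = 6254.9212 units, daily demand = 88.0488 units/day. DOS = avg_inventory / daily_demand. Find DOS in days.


DOS = 6254.9212 / 88.0488 = 71.0393

71.0393 days


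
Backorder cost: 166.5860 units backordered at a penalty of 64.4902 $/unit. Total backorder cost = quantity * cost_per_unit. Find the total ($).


Total = 166.5860 * 64.4902 = 10743.1645

10743.1645 $


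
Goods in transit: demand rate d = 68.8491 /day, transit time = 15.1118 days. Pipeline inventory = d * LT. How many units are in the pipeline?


Pipeline = 68.8491 * 15.1118 = 1040.4338

1040.4338 units


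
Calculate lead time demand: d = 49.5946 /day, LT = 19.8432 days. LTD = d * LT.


LTD = 49.5946 * 19.8432 = 984.1156

984.1156 units


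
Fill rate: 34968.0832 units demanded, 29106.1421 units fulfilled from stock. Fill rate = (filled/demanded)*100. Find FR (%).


FR = 29106.1421 / 34968.0832 * 100 = 83.2363

83.2363%


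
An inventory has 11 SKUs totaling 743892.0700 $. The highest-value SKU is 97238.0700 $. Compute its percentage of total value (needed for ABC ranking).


Top item = 97238.0700
Total = 743892.0700
Percentage = 97238.0700 / 743892.0700 * 100 = 13.0715

13.0715%


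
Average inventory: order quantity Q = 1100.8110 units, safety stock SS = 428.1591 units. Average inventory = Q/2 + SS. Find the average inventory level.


Q/2 = 550.4055
Avg = 550.4055 + 428.1591 = 978.5646

978.5646 units


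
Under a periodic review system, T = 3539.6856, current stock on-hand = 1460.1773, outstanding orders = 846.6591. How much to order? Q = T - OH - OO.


Inventory position = OH + OO = 1460.1773 + 846.6591 = 2306.8364
Q = 3539.6856 - 2306.8364 = 1232.8492

1232.8492 units


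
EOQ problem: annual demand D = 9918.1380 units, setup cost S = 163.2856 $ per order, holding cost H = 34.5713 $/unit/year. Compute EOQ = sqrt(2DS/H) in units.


2*D*S = 2 * 9918.1380 * 163.2856 = 3238978.2284
2*D*S/H = 93689.8013
EOQ = sqrt(93689.8013) = 306.0879

306.0879 units


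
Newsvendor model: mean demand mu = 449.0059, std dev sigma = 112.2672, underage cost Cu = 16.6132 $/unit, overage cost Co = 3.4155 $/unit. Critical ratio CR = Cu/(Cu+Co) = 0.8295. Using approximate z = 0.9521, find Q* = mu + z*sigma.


CR = Cu/(Cu+Co) = 16.6132/(16.6132+3.4155) = 0.8295
z = 0.9521
Q* = 449.0059 + 0.9521 * 112.2672 = 555.8955

555.8955 units


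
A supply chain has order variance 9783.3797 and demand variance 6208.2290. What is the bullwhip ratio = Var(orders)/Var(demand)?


BW = 9783.3797 / 6208.2290 = 1.5759

1.5759


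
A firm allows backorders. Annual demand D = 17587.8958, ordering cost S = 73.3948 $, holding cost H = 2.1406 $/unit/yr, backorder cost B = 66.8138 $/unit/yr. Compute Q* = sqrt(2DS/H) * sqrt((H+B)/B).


sqrt(2DS/H) = 1098.2136
sqrt((H+B)/B) = 1.0159
Q* = 1098.2136 * 1.0159 = 1115.6674

1115.6674 units


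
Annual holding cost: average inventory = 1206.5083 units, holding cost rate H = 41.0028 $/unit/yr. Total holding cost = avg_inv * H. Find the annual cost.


Cost = 1206.5083 * 41.0028 = 49470.2185

49470.2185 $/yr


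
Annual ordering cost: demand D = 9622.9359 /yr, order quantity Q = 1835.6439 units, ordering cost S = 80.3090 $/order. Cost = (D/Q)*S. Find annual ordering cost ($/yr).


Number of orders = D/Q = 5.2423
Cost = 5.2423 * 80.3090 = 421.0012

421.0012 $/yr


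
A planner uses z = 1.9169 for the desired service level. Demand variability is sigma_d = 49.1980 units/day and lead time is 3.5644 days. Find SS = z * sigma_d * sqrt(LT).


sqrt(LT) = sqrt(3.5644) = 1.8880
SS = 1.9169 * 49.1980 * 1.8880 = 178.0492

178.0492 units


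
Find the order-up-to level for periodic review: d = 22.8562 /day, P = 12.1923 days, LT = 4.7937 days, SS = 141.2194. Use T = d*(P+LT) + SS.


P + LT = 16.9860
d*(P+LT) = 22.8562 * 16.9860 = 388.2354
T = 388.2354 + 141.2194 = 529.4548

529.4548 units


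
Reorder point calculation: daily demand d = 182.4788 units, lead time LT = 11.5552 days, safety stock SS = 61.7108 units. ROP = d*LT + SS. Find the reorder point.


d*LT = 182.4788 * 11.5552 = 2108.5790
ROP = 2108.5790 + 61.7108 = 2170.2898

2170.2898 units


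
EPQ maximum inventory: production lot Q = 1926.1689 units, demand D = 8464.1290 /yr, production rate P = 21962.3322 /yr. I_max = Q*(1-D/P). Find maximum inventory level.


D/P = 0.3854
1 - D/P = 0.6146
I_max = 1926.1689 * 0.6146 = 1183.8369

1183.8369 units


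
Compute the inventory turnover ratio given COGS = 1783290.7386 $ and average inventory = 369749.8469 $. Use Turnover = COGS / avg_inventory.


Turnover = 1783290.7386 / 369749.8469 = 4.8230

4.8230


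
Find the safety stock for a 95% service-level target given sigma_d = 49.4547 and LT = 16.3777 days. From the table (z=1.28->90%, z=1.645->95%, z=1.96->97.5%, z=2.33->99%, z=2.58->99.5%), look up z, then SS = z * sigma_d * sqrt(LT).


From the table, SL = 95% corresponds to z = 1.645
sqrt(LT) = sqrt(16.3777) = 4.0469
SS = 1.645 * 49.4547 * 4.0469 = 329.2304

329.2304 units


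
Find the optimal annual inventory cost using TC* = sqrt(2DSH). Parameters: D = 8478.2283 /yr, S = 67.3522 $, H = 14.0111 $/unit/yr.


2*D*S*H = 16001441.9937
TC* = sqrt(16001441.9937) = 4000.1802

4000.1802 $/yr


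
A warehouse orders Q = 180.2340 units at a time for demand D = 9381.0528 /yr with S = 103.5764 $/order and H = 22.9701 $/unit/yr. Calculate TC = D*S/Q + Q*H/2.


Ordering cost = D*S/Q = 5391.0787
Holding cost = Q*H/2 = 2069.9965
TC = 5391.0787 + 2069.9965 = 7461.0752

7461.0752 $/yr


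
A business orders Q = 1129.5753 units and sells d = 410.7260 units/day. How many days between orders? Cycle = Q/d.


Cycle = 1129.5753 / 410.7260 = 2.7502

2.7502 days


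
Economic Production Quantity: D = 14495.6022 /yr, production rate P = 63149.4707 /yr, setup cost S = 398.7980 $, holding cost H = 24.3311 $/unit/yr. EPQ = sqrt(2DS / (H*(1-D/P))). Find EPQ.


1 - D/P = 1 - 0.2295 = 0.7705
H*(1-D/P) = 18.7460
2DS = 11561634.3323
EPQ = sqrt(616750.9451) = 785.3349

785.3349 units


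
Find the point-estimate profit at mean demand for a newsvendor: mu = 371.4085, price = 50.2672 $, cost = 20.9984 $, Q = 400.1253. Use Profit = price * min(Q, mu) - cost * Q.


Sales at mu = min(400.1253, 371.4085) = 371.4085
Revenue = 50.2672 * 371.4085 = 18669.6654
Total cost = 20.9984 * 400.1253 = 8401.9911
Profit = 18669.6654 - 8401.9911 = 10267.6743

10267.6743 $


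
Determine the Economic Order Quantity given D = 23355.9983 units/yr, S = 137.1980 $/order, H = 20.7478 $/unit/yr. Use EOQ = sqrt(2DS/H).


2*D*S = 2 * 23355.9983 * 137.1980 = 6408792.5095
2*D*S/H = 308890.2201
EOQ = sqrt(308890.2201) = 555.7789

555.7789 units


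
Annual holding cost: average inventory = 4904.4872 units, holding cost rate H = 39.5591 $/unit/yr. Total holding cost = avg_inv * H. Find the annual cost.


Cost = 4904.4872 * 39.5591 = 194017.0996

194017.0996 $/yr


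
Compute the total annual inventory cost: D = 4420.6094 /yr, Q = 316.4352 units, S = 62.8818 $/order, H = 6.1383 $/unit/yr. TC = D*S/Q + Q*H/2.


Ordering cost = D*S/Q = 878.4607
Holding cost = Q*H/2 = 971.1871
TC = 878.4607 + 971.1871 = 1849.6478

1849.6478 $/yr


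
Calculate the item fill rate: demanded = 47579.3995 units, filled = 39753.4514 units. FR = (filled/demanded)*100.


FR = 39753.4514 / 47579.3995 * 100 = 83.5518

83.5518%


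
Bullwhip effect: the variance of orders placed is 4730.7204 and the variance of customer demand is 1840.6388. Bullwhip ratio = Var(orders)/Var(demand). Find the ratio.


BW = 4730.7204 / 1840.6388 = 2.5702

2.5702


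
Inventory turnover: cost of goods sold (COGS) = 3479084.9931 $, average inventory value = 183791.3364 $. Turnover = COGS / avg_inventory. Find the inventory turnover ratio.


Turnover = 3479084.9931 / 183791.3364 = 18.9295

18.9295


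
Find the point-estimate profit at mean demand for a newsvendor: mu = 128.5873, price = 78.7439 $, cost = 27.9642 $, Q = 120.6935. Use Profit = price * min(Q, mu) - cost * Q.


Sales at mu = min(120.6935, 128.5873) = 120.6935
Revenue = 78.7439 * 120.6935 = 9503.8769
Total cost = 27.9642 * 120.6935 = 3375.0972
Profit = 9503.8769 - 3375.0972 = 6128.7797

6128.7797 $


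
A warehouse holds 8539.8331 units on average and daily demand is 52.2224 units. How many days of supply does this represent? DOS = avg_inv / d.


DOS = 8539.8331 / 52.2224 = 163.5282

163.5282 days


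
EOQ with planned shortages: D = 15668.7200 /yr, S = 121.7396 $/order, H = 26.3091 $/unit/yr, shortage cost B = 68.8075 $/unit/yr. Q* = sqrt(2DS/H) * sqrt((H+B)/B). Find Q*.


sqrt(2DS/H) = 380.7980
sqrt((H+B)/B) = 1.1757
Q* = 380.7980 * 1.1757 = 447.7184

447.7184 units


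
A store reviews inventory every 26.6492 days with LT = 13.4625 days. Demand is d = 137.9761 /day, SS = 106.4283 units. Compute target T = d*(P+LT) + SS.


P + LT = 40.1117
d*(P+LT) = 137.9761 * 40.1117 = 5534.4559
T = 5534.4559 + 106.4283 = 5640.8842

5640.8842 units


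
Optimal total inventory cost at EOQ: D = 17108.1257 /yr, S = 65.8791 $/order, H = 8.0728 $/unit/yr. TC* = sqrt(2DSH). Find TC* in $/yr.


2*D*S*H = 18197187.8706
TC* = sqrt(18197187.8706) = 4265.8162

4265.8162 $/yr


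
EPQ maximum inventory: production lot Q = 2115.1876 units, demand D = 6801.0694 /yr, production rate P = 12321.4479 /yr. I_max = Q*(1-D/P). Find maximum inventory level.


D/P = 0.5520
1 - D/P = 0.4480
I_max = 2115.1876 * 0.4480 = 947.6675

947.6675 units


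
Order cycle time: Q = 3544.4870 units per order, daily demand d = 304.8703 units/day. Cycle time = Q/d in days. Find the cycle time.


Cycle = 3544.4870 / 304.8703 = 11.6262

11.6262 days


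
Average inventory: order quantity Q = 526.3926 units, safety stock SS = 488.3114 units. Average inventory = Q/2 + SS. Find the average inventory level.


Q/2 = 263.1963
Avg = 263.1963 + 488.3114 = 751.5077

751.5077 units


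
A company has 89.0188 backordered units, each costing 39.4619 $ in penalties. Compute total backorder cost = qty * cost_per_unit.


Total = 89.0188 * 39.4619 = 3512.8510

3512.8510 $


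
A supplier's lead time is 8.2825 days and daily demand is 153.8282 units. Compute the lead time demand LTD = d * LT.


LTD = 153.8282 * 8.2825 = 1274.0821

1274.0821 units


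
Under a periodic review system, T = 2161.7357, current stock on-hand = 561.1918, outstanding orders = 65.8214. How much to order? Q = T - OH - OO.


Inventory position = OH + OO = 561.1918 + 65.8214 = 627.0132
Q = 2161.7357 - 627.0132 = 1534.7225

1534.7225 units


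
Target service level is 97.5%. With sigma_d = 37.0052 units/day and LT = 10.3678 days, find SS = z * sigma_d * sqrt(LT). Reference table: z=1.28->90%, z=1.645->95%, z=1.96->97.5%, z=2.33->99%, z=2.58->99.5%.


From the table, SL = 97.5% corresponds to z = 1.96
sqrt(LT) = sqrt(10.3678) = 3.2199
SS = 1.96 * 37.0052 * 3.2199 = 233.5405

233.5405 units


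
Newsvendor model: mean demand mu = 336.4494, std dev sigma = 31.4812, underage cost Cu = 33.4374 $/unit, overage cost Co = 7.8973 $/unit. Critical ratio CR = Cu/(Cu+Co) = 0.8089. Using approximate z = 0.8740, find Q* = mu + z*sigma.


CR = Cu/(Cu+Co) = 33.4374/(33.4374+7.8973) = 0.8089
z = 0.8740
Q* = 336.4494 + 0.8740 * 31.4812 = 363.9640

363.9640 units


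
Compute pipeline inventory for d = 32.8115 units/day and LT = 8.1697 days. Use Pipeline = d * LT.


Pipeline = 32.8115 * 8.1697 = 268.0601

268.0601 units


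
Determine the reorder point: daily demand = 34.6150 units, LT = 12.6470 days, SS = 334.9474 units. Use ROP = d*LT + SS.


d*LT = 34.6150 * 12.6470 = 437.7759
ROP = 437.7759 + 334.9474 = 772.7233

772.7233 units


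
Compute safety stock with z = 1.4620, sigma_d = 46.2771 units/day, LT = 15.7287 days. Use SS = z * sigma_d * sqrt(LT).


sqrt(LT) = sqrt(15.7287) = 3.9659
SS = 1.4620 * 46.2771 * 3.9659 = 268.3242

268.3242 units


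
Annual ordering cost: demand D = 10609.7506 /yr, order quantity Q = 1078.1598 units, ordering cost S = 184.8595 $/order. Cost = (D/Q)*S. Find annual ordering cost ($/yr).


Number of orders = D/Q = 9.8406
Cost = 9.8406 * 184.8595 = 1819.1303

1819.1303 $/yr


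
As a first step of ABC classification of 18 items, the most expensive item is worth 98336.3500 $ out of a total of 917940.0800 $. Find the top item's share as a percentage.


Top item = 98336.3500
Total = 917940.0800
Percentage = 98336.3500 / 917940.0800 * 100 = 10.7127

10.7127%


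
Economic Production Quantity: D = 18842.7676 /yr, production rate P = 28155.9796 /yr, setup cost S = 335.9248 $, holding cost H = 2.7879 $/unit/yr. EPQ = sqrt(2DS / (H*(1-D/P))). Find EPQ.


1 - D/P = 1 - 0.6692 = 0.3308
H*(1-D/P) = 0.9222
2DS = 12659505.8750
EPQ = sqrt(13728108.8991) = 3705.1463

3705.1463 units


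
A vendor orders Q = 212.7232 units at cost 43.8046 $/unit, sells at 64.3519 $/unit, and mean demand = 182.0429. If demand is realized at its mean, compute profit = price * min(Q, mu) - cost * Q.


Sales at mu = min(212.7232, 182.0429) = 182.0429
Revenue = 64.3519 * 182.0429 = 11714.8065
Total cost = 43.8046 * 212.7232 = 9318.2547
Profit = 11714.8065 - 9318.2547 = 2396.5518

2396.5518 $


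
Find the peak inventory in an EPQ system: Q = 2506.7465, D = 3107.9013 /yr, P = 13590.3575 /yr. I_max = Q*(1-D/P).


D/P = 0.2287
1 - D/P = 0.7713
I_max = 2506.7465 * 0.7713 = 1933.4929

1933.4929 units


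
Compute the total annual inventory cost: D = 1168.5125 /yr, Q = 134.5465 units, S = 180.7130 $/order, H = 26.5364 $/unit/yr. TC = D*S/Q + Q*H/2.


Ordering cost = D*S/Q = 1569.4604
Holding cost = Q*H/2 = 1785.1899
TC = 1569.4604 + 1785.1899 = 3354.6502

3354.6502 $/yr


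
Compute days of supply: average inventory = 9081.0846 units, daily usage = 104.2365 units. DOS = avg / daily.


DOS = 9081.0846 / 104.2365 = 87.1200

87.1200 days


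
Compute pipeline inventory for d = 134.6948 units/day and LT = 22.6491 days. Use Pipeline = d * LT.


Pipeline = 134.6948 * 22.6491 = 3050.7160

3050.7160 units


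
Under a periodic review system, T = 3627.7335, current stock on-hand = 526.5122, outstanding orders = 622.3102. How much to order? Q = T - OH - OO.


Inventory position = OH + OO = 526.5122 + 622.3102 = 1148.8224
Q = 3627.7335 - 1148.8224 = 2478.9111

2478.9111 units


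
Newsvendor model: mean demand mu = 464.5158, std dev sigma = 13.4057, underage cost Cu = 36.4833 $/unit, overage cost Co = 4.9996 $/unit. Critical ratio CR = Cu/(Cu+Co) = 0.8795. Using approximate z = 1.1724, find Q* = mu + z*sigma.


CR = Cu/(Cu+Co) = 36.4833/(36.4833+4.9996) = 0.8795
z = 1.1724
Q* = 464.5158 + 1.1724 * 13.4057 = 480.2326

480.2326 units


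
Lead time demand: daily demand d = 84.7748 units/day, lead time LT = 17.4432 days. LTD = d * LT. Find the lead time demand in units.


LTD = 84.7748 * 17.4432 = 1478.7438

1478.7438 units


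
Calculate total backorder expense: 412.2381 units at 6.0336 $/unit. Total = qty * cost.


Total = 412.2381 * 6.0336 = 2487.2798

2487.2798 $


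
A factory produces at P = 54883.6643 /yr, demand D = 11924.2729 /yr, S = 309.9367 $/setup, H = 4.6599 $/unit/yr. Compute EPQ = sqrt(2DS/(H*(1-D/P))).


1 - D/P = 1 - 0.2173 = 0.7827
H*(1-D/P) = 3.6475
2DS = 7391539.5851
EPQ = sqrt(2026484.5138) = 1423.5465

1423.5465 units


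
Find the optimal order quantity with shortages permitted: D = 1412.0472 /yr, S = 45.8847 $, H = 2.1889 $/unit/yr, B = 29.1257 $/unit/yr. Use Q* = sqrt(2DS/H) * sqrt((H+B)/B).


sqrt(2DS/H) = 243.3104
sqrt((H+B)/B) = 1.0369
Q* = 243.3104 * 1.0369 = 252.2876

252.2876 units


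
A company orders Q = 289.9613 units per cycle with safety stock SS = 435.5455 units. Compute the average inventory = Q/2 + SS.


Q/2 = 144.9806
Avg = 144.9806 + 435.5455 = 580.5262

580.5262 units


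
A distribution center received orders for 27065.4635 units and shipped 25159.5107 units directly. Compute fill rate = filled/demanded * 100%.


FR = 25159.5107 / 27065.4635 * 100 = 92.9580

92.9580%


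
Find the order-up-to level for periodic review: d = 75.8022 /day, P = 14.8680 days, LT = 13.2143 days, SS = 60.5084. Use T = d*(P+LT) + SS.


P + LT = 28.0823
d*(P+LT) = 75.8022 * 28.0823 = 2128.7001
T = 2128.7001 + 60.5084 = 2189.2085

2189.2085 units


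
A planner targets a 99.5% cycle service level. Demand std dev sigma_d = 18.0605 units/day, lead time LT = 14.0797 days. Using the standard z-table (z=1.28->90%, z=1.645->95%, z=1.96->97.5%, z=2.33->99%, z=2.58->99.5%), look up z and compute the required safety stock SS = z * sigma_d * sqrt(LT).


From the table, SL = 99.5% corresponds to z = 2.58
sqrt(LT) = sqrt(14.0797) = 3.7523
SS = 2.58 * 18.0605 * 3.7523 = 174.8422

174.8422 units


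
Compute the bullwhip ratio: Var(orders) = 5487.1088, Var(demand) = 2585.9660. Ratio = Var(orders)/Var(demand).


BW = 5487.1088 / 2585.9660 = 2.1219

2.1219


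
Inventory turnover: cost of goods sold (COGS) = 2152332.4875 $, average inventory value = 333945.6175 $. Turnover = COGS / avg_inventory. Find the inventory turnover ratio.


Turnover = 2152332.4875 / 333945.6175 = 6.4452

6.4452


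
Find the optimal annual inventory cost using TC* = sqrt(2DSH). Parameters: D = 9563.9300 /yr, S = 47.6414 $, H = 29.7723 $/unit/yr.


2*D*S*H = 27130842.8748
TC* = sqrt(27130842.8748) = 5208.7276

5208.7276 $/yr


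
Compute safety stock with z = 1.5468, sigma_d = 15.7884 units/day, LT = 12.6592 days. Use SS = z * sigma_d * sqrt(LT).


sqrt(LT) = sqrt(12.6592) = 3.5580
SS = 1.5468 * 15.7884 * 3.5580 = 86.8911

86.8911 units


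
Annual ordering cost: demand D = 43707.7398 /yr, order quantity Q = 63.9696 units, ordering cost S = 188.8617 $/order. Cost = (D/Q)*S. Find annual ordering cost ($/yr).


Number of orders = D/Q = 683.2580
Cost = 683.2580 * 188.8617 = 129041.2640

129041.2640 $/yr


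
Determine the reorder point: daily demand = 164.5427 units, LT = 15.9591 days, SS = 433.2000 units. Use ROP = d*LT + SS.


d*LT = 164.5427 * 15.9591 = 2625.9534
ROP = 2625.9534 + 433.2000 = 3059.1534

3059.1534 units


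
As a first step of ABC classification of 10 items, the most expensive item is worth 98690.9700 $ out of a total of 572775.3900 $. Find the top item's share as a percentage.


Top item = 98690.9700
Total = 572775.3900
Percentage = 98690.9700 / 572775.3900 * 100 = 17.2303

17.2303%


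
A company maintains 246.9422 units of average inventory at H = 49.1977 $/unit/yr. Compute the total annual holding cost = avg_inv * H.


Cost = 246.9422 * 49.1977 = 12148.9883

12148.9883 $/yr


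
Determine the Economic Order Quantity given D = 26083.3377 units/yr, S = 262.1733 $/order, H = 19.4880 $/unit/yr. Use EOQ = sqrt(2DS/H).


2*D*S = 2 * 26083.3377 * 262.1733 = 13676709.4396
2*D*S/H = 701801.5928
EOQ = sqrt(701801.5928) = 837.7360

837.7360 units


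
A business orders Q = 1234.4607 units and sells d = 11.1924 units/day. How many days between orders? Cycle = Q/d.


Cycle = 1234.4607 / 11.1924 = 110.2945

110.2945 days


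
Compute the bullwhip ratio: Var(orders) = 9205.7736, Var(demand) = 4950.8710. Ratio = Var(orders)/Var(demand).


BW = 9205.7736 / 4950.8710 = 1.8594

1.8594


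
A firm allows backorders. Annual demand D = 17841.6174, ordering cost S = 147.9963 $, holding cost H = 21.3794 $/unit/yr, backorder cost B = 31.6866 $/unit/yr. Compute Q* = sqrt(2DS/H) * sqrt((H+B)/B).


sqrt(2DS/H) = 497.0039
sqrt((H+B)/B) = 1.2941
Q* = 497.0039 * 1.2941 = 643.1765

643.1765 units


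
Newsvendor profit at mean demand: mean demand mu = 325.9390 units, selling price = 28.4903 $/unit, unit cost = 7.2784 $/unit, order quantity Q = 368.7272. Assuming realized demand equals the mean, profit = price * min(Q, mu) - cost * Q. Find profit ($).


Sales at mu = min(368.7272, 325.9390) = 325.9390
Revenue = 28.4903 * 325.9390 = 9286.0999
Total cost = 7.2784 * 368.7272 = 2683.7441
Profit = 9286.0999 - 2683.7441 = 6602.3558

6602.3558 $


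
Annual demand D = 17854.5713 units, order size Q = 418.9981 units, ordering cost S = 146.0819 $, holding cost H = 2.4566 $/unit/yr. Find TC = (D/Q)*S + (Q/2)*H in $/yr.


Ordering cost = D*S/Q = 6224.9201
Holding cost = Q*H/2 = 514.6554
TC = 6224.9201 + 514.6554 = 6739.5755

6739.5755 $/yr


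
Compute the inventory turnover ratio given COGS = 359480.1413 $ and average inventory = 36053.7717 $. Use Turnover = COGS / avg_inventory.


Turnover = 359480.1413 / 36053.7717 = 9.9707

9.9707


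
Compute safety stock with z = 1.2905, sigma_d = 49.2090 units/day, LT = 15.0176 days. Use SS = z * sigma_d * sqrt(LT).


sqrt(LT) = sqrt(15.0176) = 3.8753
SS = 1.2905 * 49.2090 * 3.8753 = 246.0950

246.0950 units


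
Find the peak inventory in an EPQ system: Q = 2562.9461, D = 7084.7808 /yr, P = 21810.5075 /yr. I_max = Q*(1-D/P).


D/P = 0.3248
1 - D/P = 0.6752
I_max = 2562.9461 * 0.6752 = 1730.4157

1730.4157 units


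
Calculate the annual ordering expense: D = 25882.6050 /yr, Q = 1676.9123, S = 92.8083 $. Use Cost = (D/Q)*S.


Number of orders = D/Q = 15.4347
Cost = 15.4347 * 92.8083 = 1432.4664

1432.4664 $/yr


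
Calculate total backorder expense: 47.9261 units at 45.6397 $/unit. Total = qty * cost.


Total = 47.9261 * 45.6397 = 2187.3328

2187.3328 $


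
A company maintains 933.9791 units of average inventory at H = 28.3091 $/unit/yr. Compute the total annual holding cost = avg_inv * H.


Cost = 933.9791 * 28.3091 = 26440.1077

26440.1077 $/yr


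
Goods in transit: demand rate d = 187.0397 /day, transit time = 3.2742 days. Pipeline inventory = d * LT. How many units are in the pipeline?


Pipeline = 187.0397 * 3.2742 = 612.4054

612.4054 units


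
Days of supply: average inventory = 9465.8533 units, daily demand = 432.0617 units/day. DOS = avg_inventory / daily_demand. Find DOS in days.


DOS = 9465.8533 / 432.0617 = 21.9086

21.9086 days


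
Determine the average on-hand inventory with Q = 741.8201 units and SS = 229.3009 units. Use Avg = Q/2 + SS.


Q/2 = 370.9101
Avg = 370.9101 + 229.3009 = 600.2110

600.2110 units


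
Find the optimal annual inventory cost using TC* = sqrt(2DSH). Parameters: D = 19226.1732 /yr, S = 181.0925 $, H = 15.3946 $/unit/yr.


2*D*S*H = 107199243.1925
TC* = sqrt(107199243.1925) = 10353.7067

10353.7067 $/yr


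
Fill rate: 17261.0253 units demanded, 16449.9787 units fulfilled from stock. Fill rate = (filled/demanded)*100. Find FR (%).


FR = 16449.9787 / 17261.0253 * 100 = 95.3013

95.3013%


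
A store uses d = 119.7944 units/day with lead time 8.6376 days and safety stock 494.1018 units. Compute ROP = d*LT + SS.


d*LT = 119.7944 * 8.6376 = 1034.7361
ROP = 1034.7361 + 494.1018 = 1528.8379

1528.8379 units


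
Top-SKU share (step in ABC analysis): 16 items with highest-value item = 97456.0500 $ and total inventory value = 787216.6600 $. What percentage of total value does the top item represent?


Top item = 97456.0500
Total = 787216.6600
Percentage = 97456.0500 / 787216.6600 * 100 = 12.3798

12.3798%


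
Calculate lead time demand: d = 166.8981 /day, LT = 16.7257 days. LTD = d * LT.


LTD = 166.8981 * 16.7257 = 2791.4876

2791.4876 units


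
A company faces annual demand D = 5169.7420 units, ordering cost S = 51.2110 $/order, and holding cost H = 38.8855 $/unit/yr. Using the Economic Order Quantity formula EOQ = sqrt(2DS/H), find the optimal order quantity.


2*D*S = 2 * 5169.7420 * 51.2110 = 529495.3151
2*D*S/H = 13616.7804
EOQ = sqrt(13616.7804) = 116.6910

116.6910 units


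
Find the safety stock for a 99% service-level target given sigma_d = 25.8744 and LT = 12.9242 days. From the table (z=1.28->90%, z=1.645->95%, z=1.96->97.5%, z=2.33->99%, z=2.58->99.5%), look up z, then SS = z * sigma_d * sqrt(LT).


From the table, SL = 99% corresponds to z = 2.33
sqrt(LT) = sqrt(12.9242) = 3.5950
SS = 2.33 * 25.8744 * 3.5950 = 216.7345

216.7345 units


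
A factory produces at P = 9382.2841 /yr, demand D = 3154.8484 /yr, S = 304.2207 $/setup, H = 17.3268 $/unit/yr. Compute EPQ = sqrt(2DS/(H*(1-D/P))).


1 - D/P = 1 - 0.3363 = 0.6637
H*(1-D/P) = 11.5006
2DS = 1919540.3773
EPQ = sqrt(166908.4088) = 408.5443

408.5443 units


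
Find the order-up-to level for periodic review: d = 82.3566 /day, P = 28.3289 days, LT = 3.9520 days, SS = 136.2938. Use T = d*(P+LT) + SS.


P + LT = 32.2809
d*(P+LT) = 82.3566 * 32.2809 = 2658.5452
T = 2658.5452 + 136.2938 = 2794.8390

2794.8390 units


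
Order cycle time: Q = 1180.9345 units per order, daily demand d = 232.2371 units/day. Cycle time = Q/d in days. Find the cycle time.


Cycle = 1180.9345 / 232.2371 = 5.0850

5.0850 days


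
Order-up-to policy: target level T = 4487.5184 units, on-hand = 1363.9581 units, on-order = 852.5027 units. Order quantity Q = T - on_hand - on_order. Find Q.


Inventory position = OH + OO = 1363.9581 + 852.5027 = 2216.4608
Q = 4487.5184 - 2216.4608 = 2271.0576

2271.0576 units


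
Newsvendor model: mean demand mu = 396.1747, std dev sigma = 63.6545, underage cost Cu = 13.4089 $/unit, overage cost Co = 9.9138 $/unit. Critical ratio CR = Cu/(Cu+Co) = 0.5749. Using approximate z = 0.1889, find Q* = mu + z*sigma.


CR = Cu/(Cu+Co) = 13.4089/(13.4089+9.9138) = 0.5749
z = 0.1889
Q* = 396.1747 + 0.1889 * 63.6545 = 408.1990

408.1990 units


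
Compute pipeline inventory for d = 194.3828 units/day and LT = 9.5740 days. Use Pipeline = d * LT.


Pipeline = 194.3828 * 9.5740 = 1861.0209

1861.0209 units


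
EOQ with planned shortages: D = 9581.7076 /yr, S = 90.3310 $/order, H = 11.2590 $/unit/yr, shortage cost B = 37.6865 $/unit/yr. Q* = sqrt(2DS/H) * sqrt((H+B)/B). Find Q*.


sqrt(2DS/H) = 392.1073
sqrt((H+B)/B) = 1.1396
Q* = 392.1073 * 1.1396 = 446.8569

446.8569 units


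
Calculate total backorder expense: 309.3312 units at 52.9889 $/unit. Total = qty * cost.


Total = 309.3312 * 52.9889 = 16391.1200

16391.1200 $


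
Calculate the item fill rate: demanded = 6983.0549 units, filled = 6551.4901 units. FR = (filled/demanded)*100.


FR = 6551.4901 / 6983.0549 * 100 = 93.8198

93.8198%


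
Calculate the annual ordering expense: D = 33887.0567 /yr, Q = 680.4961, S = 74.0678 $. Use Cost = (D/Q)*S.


Number of orders = D/Q = 49.7976
Cost = 49.7976 * 74.0678 = 3688.3969

3688.3969 $/yr


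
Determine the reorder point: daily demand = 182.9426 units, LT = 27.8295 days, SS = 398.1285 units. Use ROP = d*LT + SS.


d*LT = 182.9426 * 27.8295 = 5091.2011
ROP = 5091.2011 + 398.1285 = 5489.3296

5489.3296 units


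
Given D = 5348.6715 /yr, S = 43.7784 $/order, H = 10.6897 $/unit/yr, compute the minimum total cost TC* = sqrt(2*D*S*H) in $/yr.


2*D*S*H = 5006120.7811
TC* = sqrt(5006120.7811) = 2237.4362

2237.4362 $/yr


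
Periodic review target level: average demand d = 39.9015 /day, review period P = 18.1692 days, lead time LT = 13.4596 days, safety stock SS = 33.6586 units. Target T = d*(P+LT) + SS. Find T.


P + LT = 31.6288
d*(P+LT) = 39.9015 * 31.6288 = 1262.0366
T = 1262.0366 + 33.6586 = 1295.6952

1295.6952 units


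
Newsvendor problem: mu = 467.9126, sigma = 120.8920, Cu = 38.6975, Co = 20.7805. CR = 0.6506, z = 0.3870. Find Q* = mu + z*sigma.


CR = Cu/(Cu+Co) = 38.6975/(38.6975+20.7805) = 0.6506
z = 0.3870
Q* = 467.9126 + 0.3870 * 120.8920 = 514.6978

514.6978 units


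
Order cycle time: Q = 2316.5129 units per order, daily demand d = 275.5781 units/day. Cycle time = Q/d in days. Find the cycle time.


Cycle = 2316.5129 / 275.5781 = 8.4060

8.4060 days


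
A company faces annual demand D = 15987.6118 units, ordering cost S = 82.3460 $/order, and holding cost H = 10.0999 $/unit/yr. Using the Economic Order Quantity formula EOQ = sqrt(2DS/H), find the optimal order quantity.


2*D*S = 2 * 15987.6118 * 82.3460 = 2633031.7626
2*D*S/H = 260698.7953
EOQ = sqrt(260698.7953) = 510.5867

510.5867 units


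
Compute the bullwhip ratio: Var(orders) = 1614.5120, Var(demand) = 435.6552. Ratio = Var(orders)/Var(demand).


BW = 1614.5120 / 435.6552 = 3.7059

3.7059


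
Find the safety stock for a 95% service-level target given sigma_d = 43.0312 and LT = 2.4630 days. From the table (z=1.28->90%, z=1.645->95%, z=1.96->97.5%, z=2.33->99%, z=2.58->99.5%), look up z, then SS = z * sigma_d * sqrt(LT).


From the table, SL = 95% corresponds to z = 1.645
sqrt(LT) = sqrt(2.4630) = 1.5694
SS = 1.645 * 43.0312 * 1.5694 = 111.0917

111.0917 units


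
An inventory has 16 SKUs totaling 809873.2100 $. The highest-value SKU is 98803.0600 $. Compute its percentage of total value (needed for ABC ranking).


Top item = 98803.0600
Total = 809873.2100
Percentage = 98803.0600 / 809873.2100 * 100 = 12.1998

12.1998%


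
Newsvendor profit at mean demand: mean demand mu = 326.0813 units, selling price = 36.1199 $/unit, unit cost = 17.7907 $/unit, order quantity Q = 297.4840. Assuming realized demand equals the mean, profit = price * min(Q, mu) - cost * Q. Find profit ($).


Sales at mu = min(297.4840, 326.0813) = 297.4840
Revenue = 36.1199 * 297.4840 = 10745.0923
Total cost = 17.7907 * 297.4840 = 5292.4486
Profit = 10745.0923 - 5292.4486 = 5452.6437

5452.6437 $


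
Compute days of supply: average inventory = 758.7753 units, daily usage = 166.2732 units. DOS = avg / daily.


DOS = 758.7753 / 166.2732 = 4.5634

4.5634 days


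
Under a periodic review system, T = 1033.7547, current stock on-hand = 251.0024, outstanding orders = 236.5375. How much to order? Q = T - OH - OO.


Inventory position = OH + OO = 251.0024 + 236.5375 = 487.5399
Q = 1033.7547 - 487.5399 = 546.2148

546.2148 units


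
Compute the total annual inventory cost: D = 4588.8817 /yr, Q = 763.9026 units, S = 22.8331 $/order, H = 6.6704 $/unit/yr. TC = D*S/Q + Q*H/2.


Ordering cost = D*S/Q = 137.1620
Holding cost = Q*H/2 = 2547.7680
TC = 137.1620 + 2547.7680 = 2684.9299

2684.9299 $/yr


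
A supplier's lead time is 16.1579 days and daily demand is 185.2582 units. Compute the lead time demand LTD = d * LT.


LTD = 185.2582 * 16.1579 = 2993.3835

2993.3835 units


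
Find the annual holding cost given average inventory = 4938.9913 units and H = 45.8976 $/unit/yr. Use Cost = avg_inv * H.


Cost = 4938.9913 * 45.8976 = 226687.8471

226687.8471 $/yr


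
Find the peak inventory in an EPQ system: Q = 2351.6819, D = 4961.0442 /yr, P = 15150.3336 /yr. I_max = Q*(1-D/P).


D/P = 0.3275
1 - D/P = 0.6725
I_max = 2351.6819 * 0.6725 = 1581.6132

1581.6132 units


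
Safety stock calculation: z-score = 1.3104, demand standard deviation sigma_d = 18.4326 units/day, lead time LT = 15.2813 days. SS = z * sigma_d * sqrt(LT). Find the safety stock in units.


sqrt(LT) = sqrt(15.2813) = 3.9091
SS = 1.3104 * 18.4326 * 3.9091 = 94.4214

94.4214 units


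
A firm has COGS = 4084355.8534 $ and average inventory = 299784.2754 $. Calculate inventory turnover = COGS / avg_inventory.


Turnover = 4084355.8534 / 299784.2754 = 13.6243

13.6243


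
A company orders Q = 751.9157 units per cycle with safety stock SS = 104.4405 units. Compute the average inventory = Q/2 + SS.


Q/2 = 375.9579
Avg = 375.9579 + 104.4405 = 480.3983

480.3983 units


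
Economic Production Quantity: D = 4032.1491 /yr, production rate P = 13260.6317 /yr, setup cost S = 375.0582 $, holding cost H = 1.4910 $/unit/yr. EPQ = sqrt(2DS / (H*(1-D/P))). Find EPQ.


1 - D/P = 1 - 0.3041 = 0.6959
H*(1-D/P) = 1.0376
2DS = 3024581.1672
EPQ = sqrt(2914885.6060) = 1707.3036

1707.3036 units


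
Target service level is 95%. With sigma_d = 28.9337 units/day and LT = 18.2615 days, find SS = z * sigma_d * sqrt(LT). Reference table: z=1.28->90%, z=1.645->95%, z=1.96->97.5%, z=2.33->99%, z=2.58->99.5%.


From the table, SL = 95% corresponds to z = 1.645
sqrt(LT) = sqrt(18.2615) = 4.2733
SS = 1.645 * 28.9337 * 4.2733 = 203.3940

203.3940 units


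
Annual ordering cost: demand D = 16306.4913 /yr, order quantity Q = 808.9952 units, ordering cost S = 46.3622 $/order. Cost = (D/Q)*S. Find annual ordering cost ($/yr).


Number of orders = D/Q = 20.1565
Cost = 20.1565 * 46.3622 = 934.4985

934.4985 $/yr


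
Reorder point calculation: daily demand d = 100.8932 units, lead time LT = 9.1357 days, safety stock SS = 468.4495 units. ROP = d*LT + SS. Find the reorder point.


d*LT = 100.8932 * 9.1357 = 921.7300
ROP = 921.7300 + 468.4495 = 1390.1795

1390.1795 units


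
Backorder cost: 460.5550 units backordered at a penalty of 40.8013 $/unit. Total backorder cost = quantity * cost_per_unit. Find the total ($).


Total = 460.5550 * 40.8013 = 18791.2427

18791.2427 $


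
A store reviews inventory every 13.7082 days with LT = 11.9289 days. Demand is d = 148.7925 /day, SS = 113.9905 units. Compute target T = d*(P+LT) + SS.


P + LT = 25.6371
d*(P+LT) = 148.7925 * 25.6371 = 3814.6082
T = 3814.6082 + 113.9905 = 3928.5987

3928.5987 units


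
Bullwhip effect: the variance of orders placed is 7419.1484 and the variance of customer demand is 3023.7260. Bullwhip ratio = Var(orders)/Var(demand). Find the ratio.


BW = 7419.1484 / 3023.7260 = 2.4536

2.4536


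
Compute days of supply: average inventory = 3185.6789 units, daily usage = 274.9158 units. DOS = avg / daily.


DOS = 3185.6789 / 274.9158 = 11.5878

11.5878 days


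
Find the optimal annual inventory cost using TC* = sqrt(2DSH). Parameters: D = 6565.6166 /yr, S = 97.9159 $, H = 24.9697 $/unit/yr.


2*D*S*H = 32104954.4997
TC* = sqrt(32104954.4997) = 5666.1234

5666.1234 $/yr


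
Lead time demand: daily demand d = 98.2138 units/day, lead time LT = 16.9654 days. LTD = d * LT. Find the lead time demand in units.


LTD = 98.2138 * 16.9654 = 1666.2364

1666.2364 units


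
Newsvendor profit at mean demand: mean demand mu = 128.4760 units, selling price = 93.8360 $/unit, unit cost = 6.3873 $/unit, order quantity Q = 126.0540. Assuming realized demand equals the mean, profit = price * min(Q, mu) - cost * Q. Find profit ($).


Sales at mu = min(126.0540, 128.4760) = 126.0540
Revenue = 93.8360 * 126.0540 = 11828.4031
Total cost = 6.3873 * 126.0540 = 805.1447
Profit = 11828.4031 - 805.1447 = 11023.2584

11023.2584 $


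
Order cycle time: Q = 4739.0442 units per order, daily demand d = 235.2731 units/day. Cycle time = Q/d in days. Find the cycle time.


Cycle = 4739.0442 / 235.2731 = 20.1427

20.1427 days
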